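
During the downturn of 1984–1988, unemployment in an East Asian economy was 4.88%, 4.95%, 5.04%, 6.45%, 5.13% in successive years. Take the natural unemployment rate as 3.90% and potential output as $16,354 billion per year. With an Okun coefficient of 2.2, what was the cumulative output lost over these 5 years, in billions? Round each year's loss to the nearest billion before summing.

$2,501 billion

Year 1984: gap = -2.2 × (4.88 - 3.9) = -2.156%, loss ≈ 16354 × 2.156/100 ≈ 353.
Year 1985: gap = -2.2 × (4.95 - 3.9) = -2.31%, loss ≈ 16354 × 2.31/100 ≈ 378.
Year 1986: gap = -2.2 × (5.04 - 3.9) = -2.508%, loss ≈ 16354 × 2.508/100 ≈ 410.
Year 1987: gap = -2.2 × (6.45 - 3.9) = -5.61%, loss ≈ 16354 × 5.61/100 ≈ 917.
Year 1988: gap = -2.2 × (5.13 - 3.9) = -2.706%, loss ≈ 16354 × 2.706/100 ≈ 443.
Total lost output = 353 + 378 + 410 + 917 + 443 = 2501 billion.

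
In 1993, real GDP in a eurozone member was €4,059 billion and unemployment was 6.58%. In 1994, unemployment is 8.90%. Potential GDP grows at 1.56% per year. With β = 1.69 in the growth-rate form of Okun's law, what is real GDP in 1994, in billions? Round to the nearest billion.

€3,963 billion

Δu = 8.9 - 6.58 = 2.32 points.
Okun's law (growth form): g_Y = g_Y* - β × Δu = 1.56 - 1.69 × (2.32) = 1.56 - 3.9208 = -2.3608%.
Real GDP in the next year = 4059 × (1 - 2.3608/100) = 4059 × 0.976392 ≈ 3963 billion.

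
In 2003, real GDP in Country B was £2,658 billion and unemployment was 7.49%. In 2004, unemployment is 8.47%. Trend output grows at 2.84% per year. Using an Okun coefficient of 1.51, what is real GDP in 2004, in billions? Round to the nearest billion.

£2,694 billion

Δu = 8.47 - 7.49 = 0.98 points.
Okun's law (growth form): g_Y = g_Y* - β × Δu = 2.84 - 1.51 × (0.98) = 2.84 - 1.4798 = 1.3602%.
Real GDP in the next year = 2658 × (1 + 1.3602/100) = 2658 × 1.013602 ≈ 2694 billion.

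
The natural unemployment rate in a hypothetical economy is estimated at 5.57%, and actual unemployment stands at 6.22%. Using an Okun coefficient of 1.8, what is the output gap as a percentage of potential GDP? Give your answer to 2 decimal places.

-1.17%

The unemployment gap is 6.22 - 5.57 = 0.65 percentage points.
Okun's law gives an output gap of -1.8 × 0.65 = -1.17%, i.e. 1.17% below potential.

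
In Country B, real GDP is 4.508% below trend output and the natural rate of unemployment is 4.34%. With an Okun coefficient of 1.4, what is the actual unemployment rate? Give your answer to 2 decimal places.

7.56%

From Okun's law, u - u* = -(output gap)/β = -(-4.508)/1.4 = 3.22 points.
So u = 4.34 + 3.22 = 7.56%.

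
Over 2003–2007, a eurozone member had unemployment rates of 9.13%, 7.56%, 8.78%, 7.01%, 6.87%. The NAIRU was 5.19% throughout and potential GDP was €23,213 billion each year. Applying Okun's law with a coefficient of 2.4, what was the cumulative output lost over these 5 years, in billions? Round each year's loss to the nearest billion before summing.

Year 2003: gap = -2.4 × (9.13 - 5.19) = -9.456%, loss ≈ 23213 × 9.456/100 ≈ 2195.
Year 2004: gap = -2.4 × (7.56 - 5.19) = -5.688%, loss ≈ 23213 × 5.688/100 ≈ 1320.
Year 2005: gap = -2.4 × (8.78 - 5.19) = -8.616%, loss ≈ 23213 × 8.616/100 ≈ 2000.
Year 2006: gap = -2.4 × (7.01 - 5.19) = -4.368%, loss ≈ 23213 × 4.368/100 ≈ 1014.
Year 2007: gap = -2.4 × (6.87 - 5.19) = -4.032%, loss ≈ 23213 × 4.032/100 ≈ 936.
Total lost output = 2195 + 1320 + 2000 + 1014 + 936 = 7465 billion.

€7,465 billion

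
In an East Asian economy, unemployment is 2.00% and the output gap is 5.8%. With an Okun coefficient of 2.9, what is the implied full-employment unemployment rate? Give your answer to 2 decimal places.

4.00%

From Okun's law, u - u* = -(output gap)/β = -(5.8)/2.9 = -2 points.
So u* = 2 + 2 = 4.00%.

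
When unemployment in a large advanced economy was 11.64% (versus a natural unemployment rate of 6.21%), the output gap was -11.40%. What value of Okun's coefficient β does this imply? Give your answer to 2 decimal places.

Okun's law: output gap = -β × (u - u*).
-11.40 = -β × (11.64 - 6.21) = -β × 5.43, so β = 11.4/5.43 = 2.10.

β ≈ 2.10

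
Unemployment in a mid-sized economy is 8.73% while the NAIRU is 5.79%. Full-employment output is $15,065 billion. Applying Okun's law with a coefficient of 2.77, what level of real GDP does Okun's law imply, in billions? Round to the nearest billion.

$13,838 billion

Unemployment gap = 8.73 - 5.79 = 2.94 points, so the output gap is -2.77 × 2.94 = -8.1438%.
Actual GDP = 15065 × (1 - 8.1438/100) = 15065 × 0.918562 ≈ 13838 billion.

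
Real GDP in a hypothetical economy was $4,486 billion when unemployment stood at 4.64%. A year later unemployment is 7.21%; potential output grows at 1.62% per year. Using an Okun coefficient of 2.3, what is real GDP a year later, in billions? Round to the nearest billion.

Δu = 7.21 - 4.64 = 2.57 points.
Okun's law (growth form): g_Y = g_Y* - β × Δu = 1.62 - 2.3 × (2.57) = 1.62 - 5.911 = -4.291%.
Real GDP in the next year = 4486 × (1 - 4.291/100) = 4486 × 0.95709 ≈ 4294 billion.

$4,294 billion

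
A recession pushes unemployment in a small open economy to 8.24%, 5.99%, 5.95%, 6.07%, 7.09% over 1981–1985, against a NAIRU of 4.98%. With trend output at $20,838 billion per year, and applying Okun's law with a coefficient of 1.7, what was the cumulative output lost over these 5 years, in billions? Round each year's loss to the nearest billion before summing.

$2,990 billion

Year 1981: gap = -1.7 × (8.24 - 4.98) = -5.542%, loss ≈ 20838 × 5.542/100 ≈ 1155.
Year 1982: gap = -1.7 × (5.99 - 4.98) = -1.717%, loss ≈ 20838 × 1.717/100 ≈ 358.
Year 1983: gap = -1.7 × (5.95 - 4.98) = -1.649%, loss ≈ 20838 × 1.649/100 ≈ 344.
Year 1984: gap = -1.7 × (6.07 - 4.98) = -1.853%, loss ≈ 20838 × 1.853/100 ≈ 386.
Year 1985: gap = -1.7 × (7.09 - 4.98) = -3.587%, loss ≈ 20838 × 3.587/100 ≈ 747.
Total lost output = 1155 + 358 + 344 + 386 + 747 = 2990 billion.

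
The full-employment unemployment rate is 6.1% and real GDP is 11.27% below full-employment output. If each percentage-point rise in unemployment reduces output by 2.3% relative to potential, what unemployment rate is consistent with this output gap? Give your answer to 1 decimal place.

11.0%

From Okun's law, u - u* = -(output gap)/β = -(-11.27)/2.3 = 4.9 points.
So u = 6.1 + 4.9 = 11.0%.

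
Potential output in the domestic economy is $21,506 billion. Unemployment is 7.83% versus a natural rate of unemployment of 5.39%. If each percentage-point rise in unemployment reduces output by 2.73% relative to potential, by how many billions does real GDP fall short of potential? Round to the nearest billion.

Output gap = -2.73 × (7.83 - 5.39) = -2.73 × 2.44 = -6.6612%.
Actual GDP ≈ 21506 × 0.933388 ≈ 20073 billion, so the shortfall is 21506 - 20073 = 1433 billion.

$1,433 billion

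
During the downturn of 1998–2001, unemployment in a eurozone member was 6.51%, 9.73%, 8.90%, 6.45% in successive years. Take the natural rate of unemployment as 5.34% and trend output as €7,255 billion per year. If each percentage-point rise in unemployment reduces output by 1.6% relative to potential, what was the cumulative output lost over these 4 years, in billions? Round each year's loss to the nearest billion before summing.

Year 1998: gap = -1.6 × (6.51 - 5.34) = -1.872%, loss ≈ 7255 × 1.872/100 ≈ 136.
Year 1999: gap = -1.6 × (9.73 - 5.34) = -7.024%, loss ≈ 7255 × 7.024/100 ≈ 510.
Year 2000: gap = -1.6 × (8.9 - 5.34) = -5.696%, loss ≈ 7255 × 5.696/100 ≈ 413.
Year 2001: gap = -1.6 × (6.45 - 5.34) = -1.776%, loss ≈ 7255 × 1.776/100 ≈ 129.
Total lost output = 136 + 510 + 413 + 129 = 1188 billion.

€1,188 billion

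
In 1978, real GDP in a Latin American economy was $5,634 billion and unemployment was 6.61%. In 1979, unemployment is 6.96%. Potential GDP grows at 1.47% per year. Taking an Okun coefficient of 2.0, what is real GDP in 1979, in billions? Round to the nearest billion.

$5,677 billion

Δu = 6.96 - 6.61 = 0.35 points.
Okun's law (growth form): g_Y = g_Y* - β × Δu = 1.47 - 2.0 × (0.35) = 1.47 - 0.7 = 0.77%.
Real GDP in the next year = 5634 × (1 + 0.77/100) = 5634 × 1.0077 ≈ 5677 billion.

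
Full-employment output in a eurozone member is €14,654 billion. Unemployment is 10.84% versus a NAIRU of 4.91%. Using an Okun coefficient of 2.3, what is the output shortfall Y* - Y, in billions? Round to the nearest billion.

Output gap = -2.3 × (10.84 - 4.91) = -2.3 × 5.93 = -13.639%.
Actual GDP ≈ 14654 × 0.86361 ≈ 12655 billion, so the shortfall is 14654 - 12655 = 1999 billion.

€1,999 billion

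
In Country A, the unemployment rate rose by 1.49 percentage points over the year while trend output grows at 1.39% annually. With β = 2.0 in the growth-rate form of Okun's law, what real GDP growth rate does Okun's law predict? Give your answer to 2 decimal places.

-1.59%

Growth-rate Okun's law: g_Y = g_Y* - β × Δu.
g_Y = 1.39 - 2.0 × (1.49) = 1.39 - 2.98 = -1.59%, i.e. -1.59% to 2 d.p.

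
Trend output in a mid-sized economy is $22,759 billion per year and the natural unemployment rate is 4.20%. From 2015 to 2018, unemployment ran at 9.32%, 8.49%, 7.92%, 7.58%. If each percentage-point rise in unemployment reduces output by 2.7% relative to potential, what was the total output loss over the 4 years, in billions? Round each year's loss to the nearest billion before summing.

$10,145 billion

Year 2015: gap = -2.7 × (9.32 - 4.2) = -13.824%, loss ≈ 22759 × 13.824/100 ≈ 3146.
Year 2016: gap = -2.7 × (8.49 - 4.2) = -11.583%, loss ≈ 22759 × 11.583/100 ≈ 2636.
Year 2017: gap = -2.7 × (7.92 - 4.2) = -10.044%, loss ≈ 22759 × 10.044/100 ≈ 2286.
Year 2018: gap = -2.7 × (7.58 - 4.2) = -9.126%, loss ≈ 22759 × 9.126/100 ≈ 2077.
Total lost output = 3146 + 2636 + 2286 + 2077 = 10145 billion.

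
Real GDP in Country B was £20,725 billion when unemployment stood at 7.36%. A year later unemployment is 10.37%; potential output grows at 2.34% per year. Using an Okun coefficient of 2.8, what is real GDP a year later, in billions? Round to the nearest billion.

Δu = 10.37 - 7.36 = 3.01 points.
Okun's law (growth form): g_Y = g_Y* - β × Δu = 2.34 - 2.8 × (3.01) = 2.34 - 8.428 = -6.088%.
Real GDP in the next year = 20725 × (1 - 6.088/100) = 20725 × 0.93912 ≈ 19463 billion.

£19,463 billion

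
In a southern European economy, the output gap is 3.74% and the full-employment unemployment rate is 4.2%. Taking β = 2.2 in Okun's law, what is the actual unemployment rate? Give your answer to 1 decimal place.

2.5%

From Okun's law, u - u* = -(output gap)/β = -(3.74)/2.2 = -1.7 points.
So u = 4.2 - 1.7 = 2.5%.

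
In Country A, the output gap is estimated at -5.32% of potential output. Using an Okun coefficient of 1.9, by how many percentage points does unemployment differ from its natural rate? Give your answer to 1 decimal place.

2.8 percentage points

Okun's law: output gap = -β × (u - u*), so u - u* = -(output gap)/β.
u - u* = -(-5.32)/1.9 = 2.8 percentage points.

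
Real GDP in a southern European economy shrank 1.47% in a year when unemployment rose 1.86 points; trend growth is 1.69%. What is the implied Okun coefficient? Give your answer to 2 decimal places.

Growth form: g_Y = g_Y* - β × Δu, so β = (g_Y* - g_Y)/Δu.
β = (1.69 + 1.47)/1.86 = 3.16/1.86 = 1.70.

β ≈ 1.70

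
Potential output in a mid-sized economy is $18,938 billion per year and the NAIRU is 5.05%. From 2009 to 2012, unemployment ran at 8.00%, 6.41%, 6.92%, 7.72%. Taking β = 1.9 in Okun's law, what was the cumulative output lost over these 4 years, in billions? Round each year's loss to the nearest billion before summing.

Year 2009: gap = -1.9 × (8 - 5.05) = -5.605%, loss ≈ 18938 × 5.605/100 ≈ 1061.
Year 2010: gap = -1.9 × (6.41 - 5.05) = -2.584%, loss ≈ 18938 × 2.584/100 ≈ 489.
Year 2011: gap = -1.9 × (6.92 - 5.05) = -3.553%, loss ≈ 18938 × 3.553/100 ≈ 673.
Year 2012: gap = -1.9 × (7.72 - 5.05) = -5.073%, loss ≈ 18938 × 5.073/100 ≈ 961.
Total lost output = 1061 + 489 + 673 + 961 = 3184 billion.

$3,184 billion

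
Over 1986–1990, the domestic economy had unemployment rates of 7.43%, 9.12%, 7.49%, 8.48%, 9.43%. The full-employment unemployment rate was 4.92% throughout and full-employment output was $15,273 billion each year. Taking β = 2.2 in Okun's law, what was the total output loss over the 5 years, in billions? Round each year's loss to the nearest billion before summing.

$5,829 billion

Year 1986: gap = -2.2 × (7.43 - 4.92) = -5.522%, loss ≈ 15273 × 5.522/100 ≈ 843.
Year 1987: gap = -2.2 × (9.12 - 4.92) = -9.24%, loss ≈ 15273 × 9.24/100 ≈ 1411.
Year 1988: gap = -2.2 × (7.49 - 4.92) = -5.654%, loss ≈ 15273 × 5.654/100 ≈ 864.
Year 1989: gap = -2.2 × (8.48 - 4.92) = -7.832%, loss ≈ 15273 × 7.832/100 ≈ 1196.
Year 1990: gap = -2.2 × (9.43 - 4.92) = -9.922%, loss ≈ 15273 × 9.922/100 ≈ 1515.
Total lost output = 843 + 1411 + 864 + 1196 + 1515 = 5829 billion.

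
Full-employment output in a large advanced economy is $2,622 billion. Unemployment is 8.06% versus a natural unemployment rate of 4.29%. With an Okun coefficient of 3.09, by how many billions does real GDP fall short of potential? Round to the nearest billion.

Output gap = -3.09 × (8.06 - 4.29) = -3.09 × 3.77 = -11.6493%.
Actual GDP ≈ 2622 × 0.883507 ≈ 2317 billion, so the shortfall is 2622 - 2317 = 305 billion.

$305 billion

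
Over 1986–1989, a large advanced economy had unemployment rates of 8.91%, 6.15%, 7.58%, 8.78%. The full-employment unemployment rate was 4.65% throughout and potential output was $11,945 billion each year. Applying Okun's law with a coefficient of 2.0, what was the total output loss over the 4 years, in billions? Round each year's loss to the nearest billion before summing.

$3,063 billion

Year 1986: gap = -2.0 × (8.91 - 4.65) = -8.52%, loss ≈ 11945 × 8.52/100 ≈ 1018.
Year 1987: gap = -2.0 × (6.15 - 4.65) = -3%, loss ≈ 11945 × 3/100 ≈ 358.
Year 1988: gap = -2.0 × (7.58 - 4.65) = -5.86%, loss ≈ 11945 × 5.86/100 ≈ 700.
Year 1989: gap = -2.0 × (8.78 - 4.65) = -8.26%, loss ≈ 11945 × 8.26/100 ≈ 987.
Total lost output = 1018 + 358 + 700 + 987 = 3063 billion.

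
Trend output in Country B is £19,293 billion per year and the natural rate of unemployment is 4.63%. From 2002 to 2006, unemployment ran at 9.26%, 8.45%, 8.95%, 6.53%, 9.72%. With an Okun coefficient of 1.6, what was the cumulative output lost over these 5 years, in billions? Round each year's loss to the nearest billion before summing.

£6,100 billion

Year 2002: gap = -1.6 × (9.26 - 4.63) = -7.408%, loss ≈ 19293 × 7.408/100 ≈ 1429.
Year 2003: gap = -1.6 × (8.45 - 4.63) = -6.112%, loss ≈ 19293 × 6.112/100 ≈ 1179.
Year 2004: gap = -1.6 × (8.95 - 4.63) = -6.912%, loss ≈ 19293 × 6.912/100 ≈ 1334.
Year 2005: gap = -1.6 × (6.53 - 4.63) = -3.04%, loss ≈ 19293 × 3.04/100 ≈ 587.
Year 2006: gap = -1.6 × (9.72 - 4.63) = -8.144%, loss ≈ 19293 × 8.144/100 ≈ 1571.
Total lost output = 1429 + 1179 + 1334 + 587 + 1571 = 6100 billion.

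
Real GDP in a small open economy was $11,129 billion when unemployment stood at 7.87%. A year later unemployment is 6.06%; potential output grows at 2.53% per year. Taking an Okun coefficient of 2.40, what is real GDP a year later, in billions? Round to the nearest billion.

$11,894 billion

Δu = 6.06 - 7.87 = -1.81 points.
Okun's law (growth form): g_Y = g_Y* - β × Δu = 2.53 - 2.40 × (-1.81) = 2.53 + 4.344 = 6.874%.
Real GDP in the next year = 11129 × (1 + 6.874/100) = 11129 × 1.06874 ≈ 11894 billion.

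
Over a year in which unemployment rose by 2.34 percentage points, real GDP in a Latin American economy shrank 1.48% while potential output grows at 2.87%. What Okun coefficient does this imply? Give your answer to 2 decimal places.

β ≈ 1.86

Growth form: g_Y = g_Y* - β × Δu, so β = (g_Y* - g_Y)/Δu.
β = (2.87 + 1.48)/2.34 = 4.35/2.34 = 1.86.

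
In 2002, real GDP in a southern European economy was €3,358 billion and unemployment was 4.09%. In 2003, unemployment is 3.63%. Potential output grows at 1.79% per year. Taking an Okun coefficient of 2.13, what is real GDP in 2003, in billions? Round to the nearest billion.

€3,451 billion

Δu = 3.63 - 4.09 = -0.46 points.
Okun's law (growth form): g_Y = g_Y* - β × Δu = 1.79 - 2.13 × (-0.46) = 1.79 + 0.9798 = 2.7698%.
Real GDP in the next year = 3358 × (1 + 2.7698/100) = 3358 × 1.027698 ≈ 3451 billion.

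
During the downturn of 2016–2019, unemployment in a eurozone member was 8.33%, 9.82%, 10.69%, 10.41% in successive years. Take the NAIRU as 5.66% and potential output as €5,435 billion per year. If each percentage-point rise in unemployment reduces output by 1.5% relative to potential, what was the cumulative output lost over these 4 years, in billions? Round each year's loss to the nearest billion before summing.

Year 2016: gap = -1.5 × (8.33 - 5.66) = -4.005%, loss ≈ 5435 × 4.005/100 ≈ 218.
Year 2017: gap = -1.5 × (9.82 - 5.66) = -6.24%, loss ≈ 5435 × 6.24/100 ≈ 339.
Year 2018: gap = -1.5 × (10.69 - 5.66) = -7.545%, loss ≈ 5435 × 7.545/100 ≈ 410.
Year 2019: gap = -1.5 × (10.41 - 5.66) = -7.125%, loss ≈ 5435 × 7.125/100 ≈ 387.
Total lost output = 218 + 339 + 410 + 387 = 1354 billion.

€1,354 billion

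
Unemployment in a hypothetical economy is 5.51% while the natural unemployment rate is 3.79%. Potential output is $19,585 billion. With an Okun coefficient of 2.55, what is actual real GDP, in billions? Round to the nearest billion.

$18,726 billion

Unemployment gap = 5.51 - 3.79 = 1.72 points, so the output gap is -2.55 × 1.72 = -4.386%.
Actual GDP = 19585 × (1 - 4.386/100) = 19585 × 0.95614 ≈ 18726 billion.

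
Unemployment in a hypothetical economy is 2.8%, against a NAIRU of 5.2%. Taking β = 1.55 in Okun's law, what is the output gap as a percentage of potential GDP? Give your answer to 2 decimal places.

The unemployment gap is 2.8 - 5.2 = -2.4 percentage points.
Okun's law gives an output gap of -1.55 × (-2.4) = 3.72%, i.e. 3.72% above potential.

3.72%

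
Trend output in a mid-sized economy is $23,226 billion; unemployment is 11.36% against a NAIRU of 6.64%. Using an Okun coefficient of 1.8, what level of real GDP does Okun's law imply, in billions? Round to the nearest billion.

$21,253 billion

Unemployment gap = 11.36 - 6.64 = 4.72 points, so the output gap is -1.8 × 4.72 = -8.496%.
Actual GDP = 23226 × (1 - 8.496/100) = 23226 × 0.91504 ≈ 21253 billion.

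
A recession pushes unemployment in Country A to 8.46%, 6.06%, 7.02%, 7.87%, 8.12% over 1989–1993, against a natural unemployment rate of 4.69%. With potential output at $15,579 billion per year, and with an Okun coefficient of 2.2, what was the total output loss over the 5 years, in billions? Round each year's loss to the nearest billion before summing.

Year 1989: gap = -2.2 × (8.46 - 4.69) = -8.294%, loss ≈ 15579 × 8.294/100 ≈ 1292.
Year 1990: gap = -2.2 × (6.06 - 4.69) = -3.014%, loss ≈ 15579 × 3.014/100 ≈ 470.
Year 1991: gap = -2.2 × (7.02 - 4.69) = -5.126%, loss ≈ 15579 × 5.126/100 ≈ 799.
Year 1992: gap = -2.2 × (7.87 - 4.69) = -6.996%, loss ≈ 15579 × 6.996/100 ≈ 1090.
Year 1993: gap = -2.2 × (8.12 - 4.69) = -7.546%, loss ≈ 15579 × 7.546/100 ≈ 1176.
Total lost output = 1292 + 470 + 799 + 1090 + 1176 = 4827 billion.

$4,827 billion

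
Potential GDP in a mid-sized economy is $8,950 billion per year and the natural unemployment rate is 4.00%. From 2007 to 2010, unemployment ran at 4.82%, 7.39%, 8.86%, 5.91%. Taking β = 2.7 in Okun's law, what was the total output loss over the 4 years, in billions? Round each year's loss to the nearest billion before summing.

Year 2007: gap = -2.7 × (4.82 - 4) = -2.214%, loss ≈ 8950 × 2.214/100 ≈ 198.
Year 2008: gap = -2.7 × (7.39 - 4) = -9.153%, loss ≈ 8950 × 9.153/100 ≈ 819.
Year 2009: gap = -2.7 × (8.86 - 4) = -13.122%, loss ≈ 8950 × 13.122/100 ≈ 1174.
Year 2010: gap = -2.7 × (5.91 - 4) = -5.157%, loss ≈ 8950 × 5.157/100 ≈ 462.
Total lost output = 198 + 819 + 1174 + 462 = 2653 billion.

$2,653 billion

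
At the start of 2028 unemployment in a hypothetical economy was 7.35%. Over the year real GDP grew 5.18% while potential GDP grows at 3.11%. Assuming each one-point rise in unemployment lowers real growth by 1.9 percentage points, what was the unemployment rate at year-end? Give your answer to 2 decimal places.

Growth-rate Okun's law: g_Y = g_Y* - β × Δu, so Δu = (g_Y* - g_Y)/β.
Δu = (3.11 - 5.18)/1.9 = -2.07/1.9 = -1.09 percentage points.
Year-end unemployment = 7.35 - 1.09 = 6.26%.

6.26%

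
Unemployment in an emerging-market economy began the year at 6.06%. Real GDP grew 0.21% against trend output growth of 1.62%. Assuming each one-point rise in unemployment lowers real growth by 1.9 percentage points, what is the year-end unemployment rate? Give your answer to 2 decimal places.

Growth-rate Okun's law: g_Y = g_Y* - β × Δu, so Δu = (g_Y* - g_Y)/β.
Δu = (1.62 - 0.21)/1.9 = 1.41/1.9 = 0.74 percentage points.
Year-end unemployment = 6.06 + 0.74 = 6.80%.

6.80%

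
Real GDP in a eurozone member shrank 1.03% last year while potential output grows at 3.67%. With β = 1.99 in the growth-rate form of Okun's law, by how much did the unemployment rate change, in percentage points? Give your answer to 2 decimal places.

2.36 percentage points

Growth-rate Okun's law: g_Y = g_Y* - β × Δu, so Δu = (g_Y* - g_Y)/β.
Δu = (3.67 + 1.03)/1.99 = 4.7/1.99 = 2.36 percentage points.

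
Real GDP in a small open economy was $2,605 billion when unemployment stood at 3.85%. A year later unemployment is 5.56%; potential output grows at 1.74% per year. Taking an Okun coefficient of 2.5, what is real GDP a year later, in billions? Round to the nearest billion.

$2,539 billion

Δu = 5.56 - 3.85 = 1.71 points.
Okun's law (growth form): g_Y = g_Y* - β × Δu = 1.74 - 2.5 × (1.71) = 1.74 - 4.275 = -2.535%.
Real GDP in the next year = 2605 × (1 - 2.535/100) = 2605 × 0.97465 ≈ 2539 billion.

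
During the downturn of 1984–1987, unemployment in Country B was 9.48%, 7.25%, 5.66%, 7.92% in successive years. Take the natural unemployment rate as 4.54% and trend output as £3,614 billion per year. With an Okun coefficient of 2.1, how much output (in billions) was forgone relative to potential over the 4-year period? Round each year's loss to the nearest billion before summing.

Year 1984: gap = -2.1 × (9.48 - 4.54) = -10.374%, loss ≈ 3614 × 10.374/100 ≈ 375.
Year 1985: gap = -2.1 × (7.25 - 4.54) = -5.691%, loss ≈ 3614 × 5.691/100 ≈ 206.
Year 1986: gap = -2.1 × (5.66 - 4.54) = -2.352%, loss ≈ 3614 × 2.352/100 ≈ 85.
Year 1987: gap = -2.1 × (7.92 - 4.54) = -7.098%, loss ≈ 3614 × 7.098/100 ≈ 257.
Total lost output = 375 + 206 + 85 + 257 = 923 billion.

£923 billion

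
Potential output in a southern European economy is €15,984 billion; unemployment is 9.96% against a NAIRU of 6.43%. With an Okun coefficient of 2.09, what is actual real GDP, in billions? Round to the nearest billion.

€14,805 billion

Unemployment gap = 9.96 - 6.43 = 3.53 points, so the output gap is -2.09 × 3.53 = -7.3777%.
Actual GDP = 15984 × (1 - 7.3777/100) = 15984 × 0.926223 ≈ 14805 billion.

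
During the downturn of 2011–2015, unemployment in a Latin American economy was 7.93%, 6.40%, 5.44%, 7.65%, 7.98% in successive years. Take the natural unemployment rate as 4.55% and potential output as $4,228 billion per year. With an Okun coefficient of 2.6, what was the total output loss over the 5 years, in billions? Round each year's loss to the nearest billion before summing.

Year 2011: gap = -2.6 × (7.93 - 4.55) = -8.788%, loss ≈ 4228 × 8.788/100 ≈ 372.
Year 2012: gap = -2.6 × (6.4 - 4.55) = -4.81%, loss ≈ 4228 × 4.81/100 ≈ 203.
Year 2013: gap = -2.6 × (5.44 - 4.55) = -2.314%, loss ≈ 4228 × 2.314/100 ≈ 98.
Year 2014: gap = -2.6 × (7.65 - 4.55) = -8.06%, loss ≈ 4228 × 8.06/100 ≈ 341.
Year 2015: gap = -2.6 × (7.98 - 4.55) = -8.918%, loss ≈ 4228 × 8.918/100 ≈ 377.
Total lost output = 372 + 203 + 98 + 341 + 377 = 1391 billion.

$1,391 billion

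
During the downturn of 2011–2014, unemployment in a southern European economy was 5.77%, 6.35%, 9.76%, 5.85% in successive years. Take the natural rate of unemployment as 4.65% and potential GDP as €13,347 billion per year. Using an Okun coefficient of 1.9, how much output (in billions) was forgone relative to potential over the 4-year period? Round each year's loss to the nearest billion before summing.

Year 2011: gap = -1.9 × (5.77 - 4.65) = -2.128%, loss ≈ 13347 × 2.128/100 ≈ 284.
Year 2012: gap = -1.9 × (6.35 - 4.65) = -3.23%, loss ≈ 13347 × 3.23/100 ≈ 431.
Year 2013: gap = -1.9 × (9.76 - 4.65) = -9.709%, loss ≈ 13347 × 9.709/100 ≈ 1296.
Year 2014: gap = -1.9 × (5.85 - 4.65) = -2.28%, loss ≈ 13347 × 2.28/100 ≈ 304.
Total lost output = 284 + 431 + 1296 + 304 = 2315 billion.

€2,315 billion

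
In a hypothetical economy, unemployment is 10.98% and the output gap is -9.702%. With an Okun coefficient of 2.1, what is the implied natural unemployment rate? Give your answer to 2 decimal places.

6.36%

From Okun's law, u - u* = -(output gap)/β = -(-9.702)/2.1 = 4.62 points.
So u* = 10.98 - 4.62 = 6.36%.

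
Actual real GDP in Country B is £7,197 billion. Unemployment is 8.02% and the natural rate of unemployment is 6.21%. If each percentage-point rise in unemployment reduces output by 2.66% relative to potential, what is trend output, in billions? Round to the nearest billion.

Unemployment gap = 8.02 - 6.21 = 1.81 points, so output gap = -2.66 × 1.81 = -4.8146%.
Since Y = Y* × (1 + gap/100), Y* = 7197/0.951854 ≈ 7561 billion.

£7,561 billion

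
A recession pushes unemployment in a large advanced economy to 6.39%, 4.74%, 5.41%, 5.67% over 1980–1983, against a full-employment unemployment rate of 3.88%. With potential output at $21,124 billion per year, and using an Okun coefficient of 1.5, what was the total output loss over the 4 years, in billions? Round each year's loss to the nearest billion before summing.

Year 1980: gap = -1.5 × (6.39 - 3.88) = -3.765%, loss ≈ 21124 × 3.765/100 ≈ 795.
Year 1981: gap = -1.5 × (4.74 - 3.88) = -1.29%, loss ≈ 21124 × 1.29/100 ≈ 272.
Year 1982: gap = -1.5 × (5.41 - 3.88) = -2.295%, loss ≈ 21124 × 2.295/100 ≈ 485.
Year 1983: gap = -1.5 × (5.67 - 3.88) = -2.685%, loss ≈ 21124 × 2.685/100 ≈ 567.
Total lost output = 795 + 272 + 485 + 567 = 2119 billion.

$2,119 billion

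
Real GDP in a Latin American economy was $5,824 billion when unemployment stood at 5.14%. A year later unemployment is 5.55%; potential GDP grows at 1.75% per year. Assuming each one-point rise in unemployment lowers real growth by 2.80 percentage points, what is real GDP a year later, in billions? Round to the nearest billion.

Δu = 5.55 - 5.14 = 0.41 points.
Okun's law (growth form): g_Y = g_Y* - β × Δu = 1.75 - 2.80 × (0.41) = 1.75 - 1.148 = 0.602%.
Real GDP in the next year = 5824 × (1 + 0.602/100) = 5824 × 1.00602 ≈ 5859 billion.

$5,859 billion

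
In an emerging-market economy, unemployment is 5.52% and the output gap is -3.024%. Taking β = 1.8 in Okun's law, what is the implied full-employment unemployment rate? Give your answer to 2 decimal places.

From Okun's law, u - u* = -(output gap)/β = -(-3.024)/1.8 = 1.68 points.
So u* = 5.52 - 1.68 = 3.84%.

3.84%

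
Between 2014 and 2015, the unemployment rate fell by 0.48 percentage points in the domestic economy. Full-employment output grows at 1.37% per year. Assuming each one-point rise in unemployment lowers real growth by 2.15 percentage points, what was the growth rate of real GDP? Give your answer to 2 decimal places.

2.40%

Growth-rate Okun's law: g_Y = g_Y* - β × Δu.
g_Y = 1.37 - 2.15 × (-0.48) = 1.37 + 1.032 = 2.402%, i.e. 2.40% to 2 d.p.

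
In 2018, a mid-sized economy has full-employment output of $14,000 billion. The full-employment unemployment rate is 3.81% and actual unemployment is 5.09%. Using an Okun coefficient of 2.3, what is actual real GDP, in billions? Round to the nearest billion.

$13,588 billion

Unemployment gap = 5.09 - 3.81 = 1.28 points, so the output gap is -2.3 × 1.28 = -2.944%.
Actual GDP = 14000 × (1 - 2.944/100) = 14000 × 0.97056 ≈ 13588 billion.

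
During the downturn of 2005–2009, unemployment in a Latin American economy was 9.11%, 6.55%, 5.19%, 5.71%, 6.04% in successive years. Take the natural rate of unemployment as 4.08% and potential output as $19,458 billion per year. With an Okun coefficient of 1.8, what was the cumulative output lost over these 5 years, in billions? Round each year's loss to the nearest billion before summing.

$4,273 billion

Year 2005: gap = -1.8 × (9.11 - 4.08) = -9.054%, loss ≈ 19458 × 9.054/100 ≈ 1762.
Year 2006: gap = -1.8 × (6.55 - 4.08) = -4.446%, loss ≈ 19458 × 4.446/100 ≈ 865.
Year 2007: gap = -1.8 × (5.19 - 4.08) = -1.998%, loss ≈ 19458 × 1.998/100 ≈ 389.
Year 2008: gap = -1.8 × (5.71 - 4.08) = -2.934%, loss ≈ 19458 × 2.934/100 ≈ 571.
Year 2009: gap = -1.8 × (6.04 - 4.08) = -3.528%, loss ≈ 19458 × 3.528/100 ≈ 686.
Total lost output = 1762 + 865 + 389 + 571 + 686 = 4273 billion.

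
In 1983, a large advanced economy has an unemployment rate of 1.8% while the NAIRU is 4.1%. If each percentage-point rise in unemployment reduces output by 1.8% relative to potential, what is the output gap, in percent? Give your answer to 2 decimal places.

The unemployment gap is 1.8 - 4.1 = -2.3 percentage points.
Okun's law gives an output gap of -1.8 × (-2.3) = 4.14%, i.e. 4.14% above potential.

4.14%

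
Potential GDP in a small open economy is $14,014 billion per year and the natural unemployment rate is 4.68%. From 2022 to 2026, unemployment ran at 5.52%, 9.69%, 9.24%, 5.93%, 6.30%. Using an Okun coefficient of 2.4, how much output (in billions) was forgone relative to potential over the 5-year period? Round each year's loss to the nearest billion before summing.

Year 2022: gap = -2.4 × (5.52 - 4.68) = -2.016%, loss ≈ 14014 × 2.016/100 ≈ 283.
Year 2023: gap = -2.4 × (9.69 - 4.68) = -12.024%, loss ≈ 14014 × 12.024/100 ≈ 1685.
Year 2024: gap = -2.4 × (9.24 - 4.68) = -10.944%, loss ≈ 14014 × 10.944/100 ≈ 1534.
Year 2025: gap = -2.4 × (5.93 - 4.68) = -3%, loss ≈ 14014 × 3/100 ≈ 420.
Year 2026: gap = -2.4 × (6.3 - 4.68) = -3.888%, loss ≈ 14014 × 3.888/100 ≈ 545.
Total lost output = 283 + 1685 + 1534 + 420 + 545 = 4467 billion.

$4,467 billion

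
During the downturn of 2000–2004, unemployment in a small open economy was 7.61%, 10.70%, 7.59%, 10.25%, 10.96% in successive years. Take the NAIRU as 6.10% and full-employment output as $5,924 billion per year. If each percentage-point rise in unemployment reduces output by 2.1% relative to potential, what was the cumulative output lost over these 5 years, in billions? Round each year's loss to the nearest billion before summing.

Year 2000: gap = -2.1 × (7.61 - 6.1) = -3.171%, loss ≈ 5924 × 3.171/100 ≈ 188.
Year 2001: gap = -2.1 × (10.7 - 6.1) = -9.66%, loss ≈ 5924 × 9.66/100 ≈ 572.
Year 2002: gap = -2.1 × (7.59 - 6.1) = -3.129%, loss ≈ 5924 × 3.129/100 ≈ 185.
Year 2003: gap = -2.1 × (10.25 - 6.1) = -8.715%, loss ≈ 5924 × 8.715/100 ≈ 516.
Year 2004: gap = -2.1 × (10.96 - 6.1) = -10.206%, loss ≈ 5924 × 10.206/100 ≈ 605.
Total lost output = 188 + 572 + 185 + 516 + 605 = 2066 billion.

$2,066 billion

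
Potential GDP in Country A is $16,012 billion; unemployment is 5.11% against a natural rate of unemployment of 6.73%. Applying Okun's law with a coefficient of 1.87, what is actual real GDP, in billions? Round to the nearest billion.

Unemployment gap = 5.11 - 6.73 = -1.62 points, so the output gap is -1.87 × (-1.62) = 3.0294%.
Actual GDP = 16012 × (1 + 3.0294/100) = 16012 × 1.030294 ≈ 16497 billion.

$16,497 billion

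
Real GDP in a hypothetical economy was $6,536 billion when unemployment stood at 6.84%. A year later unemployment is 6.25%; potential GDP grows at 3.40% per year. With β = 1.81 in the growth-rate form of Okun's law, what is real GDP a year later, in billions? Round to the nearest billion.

$6,828 billion

Δu = 6.25 - 6.84 = -0.59 points.
Okun's law (growth form): g_Y = g_Y* - β × Δu = 3.40 - 1.81 × (-0.59) = 3.4 + 1.0679 = 4.4679%.
Real GDP in the next year = 6536 × (1 + 4.4679/100) = 6536 × 1.044679 ≈ 6828 billion.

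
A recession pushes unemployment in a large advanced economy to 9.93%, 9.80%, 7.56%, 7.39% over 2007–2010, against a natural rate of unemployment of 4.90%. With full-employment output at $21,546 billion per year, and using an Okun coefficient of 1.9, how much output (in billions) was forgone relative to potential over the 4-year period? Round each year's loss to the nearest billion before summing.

Year 2007: gap = -1.9 × (9.93 - 4.9) = -9.557%, loss ≈ 21546 × 9.557/100 ≈ 2059.
Year 2008: gap = -1.9 × (9.8 - 4.9) = -9.31%, loss ≈ 21546 × 9.31/100 ≈ 2006.
Year 2009: gap = -1.9 × (7.56 - 4.9) = -5.054%, loss ≈ 21546 × 5.054/100 ≈ 1089.
Year 2010: gap = -1.9 × (7.39 - 4.9) = -4.731%, loss ≈ 21546 × 4.731/100 ≈ 1019.
Total lost output = 2059 + 2006 + 1089 + 1019 = 6173 billion.

$6,173 billion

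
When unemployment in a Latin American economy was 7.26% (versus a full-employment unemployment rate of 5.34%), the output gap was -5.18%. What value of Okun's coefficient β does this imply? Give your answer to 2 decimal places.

Okun's law: output gap = -β × (u - u*).
-5.18 = -β × (7.26 - 5.34) = -β × 1.92, so β = 5.18/1.92 = 2.70.

β ≈ 2.70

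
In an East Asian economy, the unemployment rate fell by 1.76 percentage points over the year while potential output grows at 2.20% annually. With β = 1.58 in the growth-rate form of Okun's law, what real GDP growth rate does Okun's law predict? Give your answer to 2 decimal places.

4.98%

Growth-rate Okun's law: g_Y = g_Y* - β × Δu.
g_Y = 2.20 - 1.58 × (-1.76) = 2.2 + 2.7808 = 4.9808%, i.e. 4.98% to 2 d.p.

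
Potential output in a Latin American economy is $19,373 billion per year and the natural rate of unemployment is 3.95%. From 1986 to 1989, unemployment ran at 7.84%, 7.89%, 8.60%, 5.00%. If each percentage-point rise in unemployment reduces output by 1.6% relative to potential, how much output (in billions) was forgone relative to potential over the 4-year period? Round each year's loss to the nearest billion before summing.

Year 1986: gap = -1.6 × (7.84 - 3.95) = -6.224%, loss ≈ 19373 × 6.224/100 ≈ 1206.
Year 1987: gap = -1.6 × (7.89 - 3.95) = -6.304%, loss ≈ 19373 × 6.304/100 ≈ 1221.
Year 1988: gap = -1.6 × (8.6 - 3.95) = -7.44%, loss ≈ 19373 × 7.44/100 ≈ 1441.
Year 1989: gap = -1.6 × (5 - 3.95) = -1.68%, loss ≈ 19373 × 1.68/100 ≈ 325.
Total lost output = 1206 + 1221 + 1441 + 325 = 4193 billion.

$4,193 billion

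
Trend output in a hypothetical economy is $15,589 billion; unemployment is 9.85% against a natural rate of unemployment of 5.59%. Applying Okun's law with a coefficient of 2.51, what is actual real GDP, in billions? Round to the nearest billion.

$13,922 billion

Unemployment gap = 9.85 - 5.59 = 4.26 points, so the output gap is -2.51 × 4.26 = -10.6926%.
Actual GDP = 15589 × (1 - 10.6926/100) = 15589 × 0.893074 ≈ 13922 billion.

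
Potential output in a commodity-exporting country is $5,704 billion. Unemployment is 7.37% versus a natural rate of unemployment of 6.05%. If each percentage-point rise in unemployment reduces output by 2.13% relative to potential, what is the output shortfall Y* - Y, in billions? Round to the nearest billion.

$160 billion

Output gap = -2.13 × (7.37 - 6.05) = -2.13 × 1.32 = -2.8116%.
Actual GDP ≈ 5704 × 0.971884 ≈ 5544 billion, so the shortfall is 5704 - 5544 = 160 billion.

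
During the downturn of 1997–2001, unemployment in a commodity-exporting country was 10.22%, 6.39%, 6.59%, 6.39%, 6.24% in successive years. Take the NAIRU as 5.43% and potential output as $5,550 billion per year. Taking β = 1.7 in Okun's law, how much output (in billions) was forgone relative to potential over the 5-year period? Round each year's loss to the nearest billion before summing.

Year 1997: gap = -1.7 × (10.22 - 5.43) = -8.143%, loss ≈ 5550 × 8.143/100 ≈ 452.
Year 1998: gap = -1.7 × (6.39 - 5.43) = -1.632%, loss ≈ 5550 × 1.632/100 ≈ 91.
Year 1999: gap = -1.7 × (6.59 - 5.43) = -1.972%, loss ≈ 5550 × 1.972/100 ≈ 109.
Year 2000: gap = -1.7 × (6.39 - 5.43) = -1.632%, loss ≈ 5550 × 1.632/100 ≈ 91.
Year 2001: gap = -1.7 × (6.24 - 5.43) = -1.377%, loss ≈ 5550 × 1.377/100 ≈ 76.
Total lost output = 452 + 91 + 109 + 91 + 76 = 819 billion.

$819 billion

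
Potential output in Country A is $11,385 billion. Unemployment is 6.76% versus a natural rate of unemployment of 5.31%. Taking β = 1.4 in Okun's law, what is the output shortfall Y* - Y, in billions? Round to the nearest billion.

$231 billion

Output gap = -1.4 × (6.76 - 5.31) = -1.4 × 1.45 = -2.03%.
Actual GDP ≈ 11385 × 0.9797 ≈ 11154 billion, so the shortfall is 11385 - 11154 = 231 billion.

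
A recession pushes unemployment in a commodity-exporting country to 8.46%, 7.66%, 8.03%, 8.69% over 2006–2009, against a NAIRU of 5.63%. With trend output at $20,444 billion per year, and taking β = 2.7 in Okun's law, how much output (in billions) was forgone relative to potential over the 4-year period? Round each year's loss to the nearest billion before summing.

$5,697 billion

Year 2006: gap = -2.7 × (8.46 - 5.63) = -7.641%, loss ≈ 20444 × 7.641/100 ≈ 1562.
Year 2007: gap = -2.7 × (7.66 - 5.63) = -5.481%, loss ≈ 20444 × 5.481/100 ≈ 1121.
Year 2008: gap = -2.7 × (8.03 - 5.63) = -6.48%, loss ≈ 20444 × 6.48/100 ≈ 1325.
Year 2009: gap = -2.7 × (8.69 - 5.63) = -8.262%, loss ≈ 20444 × 8.262/100 ≈ 1689.
Total lost output = 1562 + 1121 + 1325 + 1689 = 5697 billion.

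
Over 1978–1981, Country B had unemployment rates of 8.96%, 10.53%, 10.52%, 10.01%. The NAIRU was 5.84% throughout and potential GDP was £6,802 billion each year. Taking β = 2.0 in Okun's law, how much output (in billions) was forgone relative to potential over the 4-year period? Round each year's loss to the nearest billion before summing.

£2,266 billion

Year 1978: gap = -2.0 × (8.96 - 5.84) = -6.24%, loss ≈ 6802 × 6.24/100 ≈ 424.
Year 1979: gap = -2.0 × (10.53 - 5.84) = -9.38%, loss ≈ 6802 × 9.38/100 ≈ 638.
Year 1980: gap = -2.0 × (10.52 - 5.84) = -9.36%, loss ≈ 6802 × 9.36/100 ≈ 637.
Year 1981: gap = -2.0 × (10.01 - 5.84) = -8.34%, loss ≈ 6802 × 8.34/100 ≈ 567.
Total lost output = 424 + 638 + 637 + 567 = 2266 billion.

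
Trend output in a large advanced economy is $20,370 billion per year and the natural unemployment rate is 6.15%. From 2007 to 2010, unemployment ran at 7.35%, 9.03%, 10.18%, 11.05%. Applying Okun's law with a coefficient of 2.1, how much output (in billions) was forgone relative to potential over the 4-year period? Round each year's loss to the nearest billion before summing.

$5,565 billion

Year 2007: gap = -2.1 × (7.35 - 6.15) = -2.52%, loss ≈ 20370 × 2.52/100 ≈ 513.
Year 2008: gap = -2.1 × (9.03 - 6.15) = -6.048%, loss ≈ 20370 × 6.048/100 ≈ 1232.
Year 2009: gap = -2.1 × (10.18 - 6.15) = -8.463%, loss ≈ 20370 × 8.463/100 ≈ 1724.
Year 2010: gap = -2.1 × (11.05 - 6.15) = -10.29%, loss ≈ 20370 × 10.29/100 ≈ 2096.
Total lost output = 513 + 1232 + 1724 + 2096 = 5565 billion.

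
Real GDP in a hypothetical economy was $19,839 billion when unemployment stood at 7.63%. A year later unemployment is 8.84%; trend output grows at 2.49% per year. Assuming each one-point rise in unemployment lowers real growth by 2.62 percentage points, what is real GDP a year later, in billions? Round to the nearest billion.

$19,704 billion

Δu = 8.84 - 7.63 = 1.21 points.
Okun's law (growth form): g_Y = g_Y* - β × Δu = 2.49 - 2.62 × (1.21) = 2.49 - 3.1702 = -0.6802%.
Real GDP in the next year = 19839 × (1 - 0.6802/100) = 19839 × 0.993198 ≈ 19704 billion.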